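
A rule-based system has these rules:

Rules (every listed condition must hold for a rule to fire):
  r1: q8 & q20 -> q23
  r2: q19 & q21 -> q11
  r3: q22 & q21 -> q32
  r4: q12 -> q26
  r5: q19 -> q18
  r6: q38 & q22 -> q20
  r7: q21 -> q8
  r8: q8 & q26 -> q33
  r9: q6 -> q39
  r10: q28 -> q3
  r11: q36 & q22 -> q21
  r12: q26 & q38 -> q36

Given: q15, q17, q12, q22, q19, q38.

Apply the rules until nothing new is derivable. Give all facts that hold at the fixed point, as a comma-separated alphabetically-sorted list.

[1] r4 [q12 -> q26]; r5 [q19 -> q18]; r6 [q38 & q22 -> q20]. ⇒ new: q26, q18, q20.
[2] r12 [q26 & q38 -> q36]. ⇒ new: q36.
[3] r11 [q36 & q22 -> q21]. ⇒ new: q21.
[4] r2 [q19 & q21 -> q11]; r3 [q22 & q21 -> q32]; r7 [q21 -> q8]. ⇒ new: q11, q32, q8.
[5] r1 [q8 & q20 -> q23]; r8 [q8 & q26 -> q33]. ⇒ new: q23, q33.

q11, q12, q15, q17, q18, q19, q20, q21, q22, q23, q26, q32, q33, q36, q38, q8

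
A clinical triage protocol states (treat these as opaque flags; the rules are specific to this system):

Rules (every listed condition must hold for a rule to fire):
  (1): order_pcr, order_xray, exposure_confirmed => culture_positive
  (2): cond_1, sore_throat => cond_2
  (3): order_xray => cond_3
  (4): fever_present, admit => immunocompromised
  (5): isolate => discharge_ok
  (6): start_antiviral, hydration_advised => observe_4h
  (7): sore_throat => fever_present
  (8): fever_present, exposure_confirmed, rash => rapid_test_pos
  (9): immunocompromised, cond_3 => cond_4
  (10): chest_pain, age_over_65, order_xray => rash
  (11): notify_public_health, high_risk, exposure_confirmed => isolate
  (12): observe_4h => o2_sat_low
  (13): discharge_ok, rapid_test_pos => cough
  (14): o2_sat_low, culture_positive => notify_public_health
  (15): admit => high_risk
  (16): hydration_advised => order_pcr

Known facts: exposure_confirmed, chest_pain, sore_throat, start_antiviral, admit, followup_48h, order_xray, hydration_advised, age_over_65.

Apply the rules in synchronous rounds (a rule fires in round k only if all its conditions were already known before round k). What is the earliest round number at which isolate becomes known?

4

Round 1: (3) [order_xray => cond_3]; (6) [start_antiviral, hydration_advised => observe_4h]; (7) [sore_throat => fever_present]; (10) [chest_pain, age_over_65, order_xray => rash]; (15) [admit => high_risk]; (16) [hydration_advised => order_pcr]. New: cond_3, observe_4h, fever_present, rash, high_risk, order_pcr.
Round 2: (1) [order_pcr, order_xray, exposure_confirmed => culture_positive]; (4) [fever_present, admit => immunocompromised]; (8) [fever_present, exposure_confirmed, rash => rapid_test_pos]; (12) [observe_4h => o2_sat_low]. New: culture_positive, immunocompromised, rapid_test_pos, o2_sat_low.
Round 3: (9) [immunocompromised, cond_3 => cond_4]; (14) [o2_sat_low, culture_positive => notify_public_health]. New: cond_4, notify_public_health.
Round 4: (11) [notify_public_health, high_risk, exposure_confirmed => isolate]. New: isolate.
isolate first appears in round 4.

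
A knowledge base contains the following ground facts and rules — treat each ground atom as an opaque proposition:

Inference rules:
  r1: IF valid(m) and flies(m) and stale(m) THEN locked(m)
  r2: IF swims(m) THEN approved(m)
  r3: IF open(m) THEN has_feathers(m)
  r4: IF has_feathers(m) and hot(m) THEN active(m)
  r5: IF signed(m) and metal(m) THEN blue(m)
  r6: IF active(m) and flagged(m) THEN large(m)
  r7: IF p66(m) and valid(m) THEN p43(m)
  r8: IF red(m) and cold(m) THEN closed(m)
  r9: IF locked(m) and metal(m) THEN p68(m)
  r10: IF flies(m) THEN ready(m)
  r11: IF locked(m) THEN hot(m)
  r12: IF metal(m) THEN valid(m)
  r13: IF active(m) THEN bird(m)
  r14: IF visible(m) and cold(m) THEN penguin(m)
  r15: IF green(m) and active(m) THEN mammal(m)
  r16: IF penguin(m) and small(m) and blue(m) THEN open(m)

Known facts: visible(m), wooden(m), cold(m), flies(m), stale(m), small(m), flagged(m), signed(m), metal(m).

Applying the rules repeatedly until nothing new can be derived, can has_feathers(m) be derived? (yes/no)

Round 1: r5 [IF signed(m) and metal(m) THEN blue(m)]; r10 [IF flies(m) THEN ready(m)]; r12 [IF metal(m) THEN valid(m)]; r14 [IF visible(m) and cold(m) THEN penguin(m)]. Adds blue(m), ready(m), valid(m), penguin(m).
Round 2: r1 [IF valid(m) and flies(m) and stale(m) THEN locked(m)]; r16 [IF penguin(m) and small(m) and blue(m) THEN open(m)]. Adds locked(m), open(m).
Round 3: r3 [IF open(m) THEN has_feathers(m)]; r9 [IF locked(m) and metal(m) THEN p68(m)]; r11 [IF locked(m) THEN hot(m)]. Adds has_feathers(m), p68(m), hot(m).
Round 4: r4 [IF has_feathers(m) and hot(m) THEN active(m)]. Adds active(m).
Round 5: r6 [IF active(m) and flagged(m) THEN large(m)]; r13 [IF active(m) THEN bird(m)]. Adds large(m), bird(m).
has_feathers(m) appears in round 3, so it is derivable.

yes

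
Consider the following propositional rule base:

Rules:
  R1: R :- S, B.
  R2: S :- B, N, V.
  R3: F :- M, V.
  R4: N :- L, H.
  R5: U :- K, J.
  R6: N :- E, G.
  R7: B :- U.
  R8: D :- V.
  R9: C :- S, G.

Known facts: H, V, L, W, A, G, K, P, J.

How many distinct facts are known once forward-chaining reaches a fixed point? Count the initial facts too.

Round 1: R4 [N :- L, H.]; R5 [U :- K, J.]; R8 [D :- V.]. New: N, U, D.
Round 2: R7 [B :- U.]. New: B.
Round 3: R2 [S :- B, N, V.]. New: S.
Round 4: R1 [R :- S, B.]; R9 [C :- S, G.]. New: R, C.
Closure: {A, B, C, D, G, H, J, K, L, N, P, R, S, U, V, W} — 16 facts.

16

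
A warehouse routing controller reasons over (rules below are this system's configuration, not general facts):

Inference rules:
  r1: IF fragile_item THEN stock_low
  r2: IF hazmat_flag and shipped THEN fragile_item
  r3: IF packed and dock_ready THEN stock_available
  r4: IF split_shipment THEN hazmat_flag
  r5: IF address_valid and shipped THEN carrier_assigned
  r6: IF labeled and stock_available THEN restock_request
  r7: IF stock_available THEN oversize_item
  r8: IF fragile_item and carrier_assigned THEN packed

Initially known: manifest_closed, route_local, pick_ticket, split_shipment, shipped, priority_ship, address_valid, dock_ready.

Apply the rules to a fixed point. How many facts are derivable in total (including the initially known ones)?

Round 1: r4 [IF split_shipment THEN hazmat_flag]; r5 [IF address_valid and shipped THEN carrier_assigned]. Adds hazmat_flag, carrier_assigned.
Round 2: r2 [IF hazmat_flag and shipped THEN fragile_item]. Adds fragile_item.
Round 3: r1 [IF fragile_item THEN stock_low]; r8 [IF fragile_item and carrier_assigned THEN packed]. Adds stock_low, packed.
Round 4: r3 [IF packed and dock_ready THEN stock_available]. Adds stock_available.
Round 5: r7 [IF stock_available THEN oversize_item]. Adds oversize_item.
Closure: {address_valid, carrier_assigned, dock_ready, fragile_item, hazmat_flag, manifest_closed, oversize_item, packed, pick_ticket, priority_ship, route_local, shipped, split_shipment, stock_available, stock_low} — 15 facts.

15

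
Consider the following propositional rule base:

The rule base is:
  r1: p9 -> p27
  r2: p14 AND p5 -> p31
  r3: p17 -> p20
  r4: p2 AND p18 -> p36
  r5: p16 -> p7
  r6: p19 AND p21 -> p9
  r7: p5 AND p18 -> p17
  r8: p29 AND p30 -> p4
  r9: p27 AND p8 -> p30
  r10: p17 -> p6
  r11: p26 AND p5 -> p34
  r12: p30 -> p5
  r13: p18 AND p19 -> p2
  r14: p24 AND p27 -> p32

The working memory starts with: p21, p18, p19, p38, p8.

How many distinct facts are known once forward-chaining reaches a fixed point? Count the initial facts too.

14

Round 1 — r6, r13, derive p9, p2.
Round 2 — r1, r4, derive p27, p36.
Round 3 — r9, derive p30.
Round 4 — r12, derive p5.
Round 5 — r7, derive p17.
Round 6 — r3, r10, derive p20, p6.
Closure: {p17, p18, p19, p2, p20, p21, p27, p30, p36, p38, p5, p6, p8, p9} — 14 facts.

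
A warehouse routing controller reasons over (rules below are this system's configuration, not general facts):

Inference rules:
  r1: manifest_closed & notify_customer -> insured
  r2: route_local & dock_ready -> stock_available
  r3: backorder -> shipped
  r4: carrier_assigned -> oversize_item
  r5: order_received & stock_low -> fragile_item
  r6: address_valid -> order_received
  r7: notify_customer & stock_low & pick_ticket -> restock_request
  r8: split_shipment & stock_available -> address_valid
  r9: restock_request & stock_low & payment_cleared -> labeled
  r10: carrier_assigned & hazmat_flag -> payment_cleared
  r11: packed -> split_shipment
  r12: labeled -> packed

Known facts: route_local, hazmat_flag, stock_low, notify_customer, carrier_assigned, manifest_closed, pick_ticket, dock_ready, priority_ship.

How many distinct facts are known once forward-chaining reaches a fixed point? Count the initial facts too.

Round 1 — r1, r2, r4, r7, r10, derive insured, stock_available, oversize_item, restock_request, payment_cleared.
Round 2 — r9, derive labeled.
Round 3 — r12, derive packed.
Round 4 — r11, derive split_shipment.
Round 5 — r8, derive address_valid.
Round 6 — r6, derive order_received.
Round 7 — r5, derive fragile_item.
Closure: {address_valid, carrier_assigned, dock_ready, fragile_item, hazmat_flag, insured, labeled, manifest_closed, notify_customer, order_received, oversize_item, packed, payment_cleared, pick_ticket, priority_ship, restock_request, route_local, split_shipment, stock_available, stock_low} — 20 facts.

20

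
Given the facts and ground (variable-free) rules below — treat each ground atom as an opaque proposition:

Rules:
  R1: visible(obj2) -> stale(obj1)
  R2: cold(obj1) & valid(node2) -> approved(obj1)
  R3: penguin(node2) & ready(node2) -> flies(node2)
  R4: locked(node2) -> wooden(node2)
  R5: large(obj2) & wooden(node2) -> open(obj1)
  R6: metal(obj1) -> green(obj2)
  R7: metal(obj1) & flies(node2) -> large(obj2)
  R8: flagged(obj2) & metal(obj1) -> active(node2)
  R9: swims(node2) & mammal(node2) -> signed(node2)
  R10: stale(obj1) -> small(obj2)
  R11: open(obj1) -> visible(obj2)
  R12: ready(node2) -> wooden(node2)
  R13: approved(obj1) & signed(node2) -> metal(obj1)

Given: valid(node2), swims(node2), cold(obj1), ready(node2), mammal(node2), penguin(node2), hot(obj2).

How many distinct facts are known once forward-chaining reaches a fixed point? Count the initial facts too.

18

Round 1 fires R2, R3, R9, R12, giving approved(obj1), flies(node2), signed(node2), wooden(node2).
Round 2 fires R13, giving metal(obj1).
Round 3 fires R6, R7, giving green(obj2), large(obj2).
Round 4 fires R5, giving open(obj1).
Round 5 fires R11, giving visible(obj2).
Round 6 fires R1, giving stale(obj1).
Round 7 fires R10, giving small(obj2).
Closure: {approved(obj1), cold(obj1), flies(node2), green(obj2), hot(obj2), large(obj2), mammal(node2), metal(obj1), open(obj1), penguin(node2), ready(node2), signed(node2), small(obj2), stale(obj1), swims(node2), valid(node2), visible(obj2), wooden(node2)} — 18 facts.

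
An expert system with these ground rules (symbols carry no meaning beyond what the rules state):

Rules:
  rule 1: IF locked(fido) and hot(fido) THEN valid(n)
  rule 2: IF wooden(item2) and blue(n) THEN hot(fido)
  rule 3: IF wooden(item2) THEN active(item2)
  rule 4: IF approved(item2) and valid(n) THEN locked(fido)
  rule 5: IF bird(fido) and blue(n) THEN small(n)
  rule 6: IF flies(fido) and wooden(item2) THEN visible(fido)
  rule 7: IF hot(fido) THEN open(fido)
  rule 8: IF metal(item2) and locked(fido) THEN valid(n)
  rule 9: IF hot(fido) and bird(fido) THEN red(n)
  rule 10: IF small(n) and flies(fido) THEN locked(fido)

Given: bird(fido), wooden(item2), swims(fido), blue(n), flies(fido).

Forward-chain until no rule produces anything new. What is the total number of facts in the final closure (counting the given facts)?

Round 1 fires rule 2, rule 3, rule 5, rule 6, giving hot(fido), active(item2), small(n), visible(fido).
Round 2 fires rule 7, rule 9, rule 10, giving open(fido), red(n), locked(fido).
Round 3 fires rule 1, giving valid(n).
Closure: {active(item2), bird(fido), blue(n), flies(fido), hot(fido), locked(fido), open(fido), red(n), small(n), swims(fido), valid(n), visible(fido), wooden(item2)} — 13 facts.

13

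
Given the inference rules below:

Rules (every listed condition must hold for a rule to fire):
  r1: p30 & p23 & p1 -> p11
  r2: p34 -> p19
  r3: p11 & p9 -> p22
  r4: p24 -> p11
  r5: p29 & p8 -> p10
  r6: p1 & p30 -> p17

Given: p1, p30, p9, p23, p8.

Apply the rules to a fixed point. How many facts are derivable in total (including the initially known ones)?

Round 1: r1 [p30 & p23 & p1 -> p11]; r6 [p1 & p30 -> p17]. Adds p11, p17.
Round 2: r3 [p11 & p9 -> p22]. Adds p22.
Closure: {p1, p11, p17, p22, p23, p30, p8, p9} — 8 facts.

8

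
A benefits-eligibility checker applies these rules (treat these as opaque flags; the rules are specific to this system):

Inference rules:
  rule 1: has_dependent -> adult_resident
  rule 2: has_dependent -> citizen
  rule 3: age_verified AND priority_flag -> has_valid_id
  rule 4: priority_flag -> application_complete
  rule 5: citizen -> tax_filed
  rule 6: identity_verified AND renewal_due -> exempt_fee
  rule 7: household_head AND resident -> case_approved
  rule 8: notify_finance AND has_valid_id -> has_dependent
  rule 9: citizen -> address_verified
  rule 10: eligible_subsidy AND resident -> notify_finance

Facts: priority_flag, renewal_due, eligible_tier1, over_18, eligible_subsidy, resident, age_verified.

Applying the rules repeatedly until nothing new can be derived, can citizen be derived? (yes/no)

Round 1: rule 3 [age_verified AND priority_flag -> has_valid_id]; rule 4 [priority_flag -> application_complete]; rule 10 [eligible_subsidy AND resident -> notify_finance]. Adds has_valid_id, application_complete, notify_finance.
Round 2: rule 8 [notify_finance AND has_valid_id -> has_dependent]. Adds has_dependent.
Round 3: rule 1 [has_dependent -> adult_resident]; rule 2 [has_dependent -> citizen]. Adds adult_resident, citizen.
Round 4: rule 5 [citizen -> tax_filed]; rule 9 [citizen -> address_verified]. Adds tax_filed, address_verified.
citizen appears in round 3, so it is derivable.

yes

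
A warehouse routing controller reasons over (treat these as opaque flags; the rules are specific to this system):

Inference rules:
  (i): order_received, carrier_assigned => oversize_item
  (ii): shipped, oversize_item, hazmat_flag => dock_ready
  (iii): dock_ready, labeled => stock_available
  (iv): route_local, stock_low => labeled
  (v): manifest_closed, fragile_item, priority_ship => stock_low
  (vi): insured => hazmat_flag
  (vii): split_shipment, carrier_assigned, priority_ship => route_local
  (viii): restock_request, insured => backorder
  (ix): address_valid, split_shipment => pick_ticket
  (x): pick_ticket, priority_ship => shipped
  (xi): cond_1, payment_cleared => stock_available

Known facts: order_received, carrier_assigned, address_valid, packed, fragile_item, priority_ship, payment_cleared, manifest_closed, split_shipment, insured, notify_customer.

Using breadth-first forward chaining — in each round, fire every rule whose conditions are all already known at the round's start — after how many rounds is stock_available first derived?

Round 1 — (i), (v), (vi), (vii), (ix), derive oversize_item, stock_low, hazmat_flag, route_local, pick_ticket.
Round 2 — (iv), (x), derive labeled, shipped.
Round 3 — (ii), derive dock_ready.
Round 4 — (iii), derive stock_available.
stock_available first appears in round 4.

4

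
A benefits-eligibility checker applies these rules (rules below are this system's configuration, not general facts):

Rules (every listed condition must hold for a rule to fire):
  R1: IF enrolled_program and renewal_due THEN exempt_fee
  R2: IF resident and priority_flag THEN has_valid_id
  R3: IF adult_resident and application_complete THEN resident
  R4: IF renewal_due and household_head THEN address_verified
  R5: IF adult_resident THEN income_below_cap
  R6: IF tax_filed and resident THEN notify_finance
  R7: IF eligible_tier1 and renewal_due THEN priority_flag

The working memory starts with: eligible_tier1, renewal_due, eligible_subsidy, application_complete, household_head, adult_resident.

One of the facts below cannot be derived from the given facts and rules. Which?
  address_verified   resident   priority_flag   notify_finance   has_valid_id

notify_finance

Round 1 fires R3, R4, R5, R7, giving resident, address_verified, income_below_cap, priority_flag.
Round 2 fires R2, giving has_valid_id.
Derived: has_valid_id (round 2), resident (round 1), address_verified (round 1), priority_flag (round 1). notify_finance never appears in any round.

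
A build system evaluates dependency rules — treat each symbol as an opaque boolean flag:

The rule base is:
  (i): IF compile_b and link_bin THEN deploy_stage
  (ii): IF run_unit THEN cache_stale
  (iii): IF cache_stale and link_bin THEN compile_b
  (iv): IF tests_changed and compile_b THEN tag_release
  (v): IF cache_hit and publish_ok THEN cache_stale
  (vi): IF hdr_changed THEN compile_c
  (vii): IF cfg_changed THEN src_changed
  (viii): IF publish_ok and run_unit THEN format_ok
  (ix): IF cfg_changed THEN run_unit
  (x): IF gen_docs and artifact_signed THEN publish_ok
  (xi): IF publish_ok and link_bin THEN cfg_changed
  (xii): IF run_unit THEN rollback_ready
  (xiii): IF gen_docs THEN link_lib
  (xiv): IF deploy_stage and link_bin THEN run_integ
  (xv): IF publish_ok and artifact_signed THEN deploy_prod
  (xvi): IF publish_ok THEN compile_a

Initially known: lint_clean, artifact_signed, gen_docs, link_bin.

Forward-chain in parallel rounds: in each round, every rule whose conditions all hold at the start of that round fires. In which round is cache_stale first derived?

Round 1 fires (x), (xiii), giving publish_ok, link_lib.
Round 2 fires (xi), (xv), (xvi), giving cfg_changed, deploy_prod, compile_a.
Round 3 fires (vii), (ix), giving src_changed, run_unit.
Round 4 fires (ii), (viii), (xii), giving cache_stale, format_ok, rollback_ready.
cache_stale first appears in round 4.

4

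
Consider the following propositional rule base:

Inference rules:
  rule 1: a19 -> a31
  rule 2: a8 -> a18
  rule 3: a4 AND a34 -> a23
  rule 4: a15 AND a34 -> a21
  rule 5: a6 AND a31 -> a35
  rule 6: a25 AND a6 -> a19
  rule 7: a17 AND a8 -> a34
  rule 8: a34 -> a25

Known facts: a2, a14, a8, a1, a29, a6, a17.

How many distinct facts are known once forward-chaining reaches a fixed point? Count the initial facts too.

[1] rule 2 [a8 -> a18]; rule 7 [a17 AND a8 -> a34]. ⇒ new: a18, a34.
[2] rule 8 [a34 -> a25]. ⇒ new: a25.
[3] rule 6 [a25 AND a6 -> a19]. ⇒ new: a19.
[4] rule 1 [a19 -> a31]. ⇒ new: a31.
[5] rule 5 [a6 AND a31 -> a35]. ⇒ new: a35.
Closure: {a1, a14, a17, a18, a19, a2, a25, a29, a31, a34, a35, a6, a8} — 13 facts.

13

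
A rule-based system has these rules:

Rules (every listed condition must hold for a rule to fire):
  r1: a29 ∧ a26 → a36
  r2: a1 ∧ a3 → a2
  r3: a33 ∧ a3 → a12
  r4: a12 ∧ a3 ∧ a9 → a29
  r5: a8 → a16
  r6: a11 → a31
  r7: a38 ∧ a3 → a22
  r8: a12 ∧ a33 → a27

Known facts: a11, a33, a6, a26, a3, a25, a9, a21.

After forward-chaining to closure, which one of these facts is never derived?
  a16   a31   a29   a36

Round 1 fires r3, r6, giving a12, a31.
Round 2 fires r4, r8, giving a29, a27.
Round 3 fires r1, giving a36.
Derived: a36 (round 3), a29 (round 2), a31 (round 1). a16 never appears in any round.

a16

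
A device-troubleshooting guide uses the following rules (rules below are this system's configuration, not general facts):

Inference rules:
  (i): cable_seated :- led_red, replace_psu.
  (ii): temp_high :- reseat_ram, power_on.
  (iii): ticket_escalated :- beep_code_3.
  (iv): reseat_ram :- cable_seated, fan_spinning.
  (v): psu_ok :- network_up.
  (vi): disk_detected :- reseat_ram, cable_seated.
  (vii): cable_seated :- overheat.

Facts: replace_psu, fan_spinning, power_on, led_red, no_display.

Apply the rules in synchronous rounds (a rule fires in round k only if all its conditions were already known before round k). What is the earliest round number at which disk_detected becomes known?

3

[1] (i) [cable_seated :- led_red, replace_psu.]. ⇒ new: cable_seated.
[2] (iv) [reseat_ram :- cable_seated, fan_spinning.]. ⇒ new: reseat_ram.
[3] (ii) [temp_high :- reseat_ram, power_on.]; (vi) [disk_detected :- reseat_ram, cable_seated.]. ⇒ new: temp_high, disk_detected.
disk_detected first appears in round 3.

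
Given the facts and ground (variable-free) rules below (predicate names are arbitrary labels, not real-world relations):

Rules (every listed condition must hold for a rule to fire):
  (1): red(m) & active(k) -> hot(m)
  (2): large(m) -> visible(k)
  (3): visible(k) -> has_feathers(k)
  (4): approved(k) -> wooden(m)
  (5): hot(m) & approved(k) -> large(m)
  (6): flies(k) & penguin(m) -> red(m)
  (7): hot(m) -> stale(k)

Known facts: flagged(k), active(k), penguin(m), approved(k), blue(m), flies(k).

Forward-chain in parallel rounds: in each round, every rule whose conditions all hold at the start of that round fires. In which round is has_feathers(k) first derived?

5

Round 1 — (4), (6), derive wooden(m), red(m).
Round 2 — (1), derive hot(m).
Round 3 — (5), (7), derive large(m), stale(k).
Round 4 — (2), derive visible(k).
Round 5 — (3), derive has_feathers(k).
has_feathers(k) first appears in round 5.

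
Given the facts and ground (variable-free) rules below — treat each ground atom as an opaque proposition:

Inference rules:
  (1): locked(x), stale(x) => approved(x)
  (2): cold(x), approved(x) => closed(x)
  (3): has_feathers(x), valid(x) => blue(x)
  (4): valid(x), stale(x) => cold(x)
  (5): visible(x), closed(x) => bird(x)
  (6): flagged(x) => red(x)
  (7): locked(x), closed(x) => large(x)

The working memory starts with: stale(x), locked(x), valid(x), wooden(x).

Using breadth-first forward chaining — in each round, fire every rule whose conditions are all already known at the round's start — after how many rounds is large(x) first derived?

Round 1 — (1), (4), derive approved(x), cold(x).
Round 2 — (2), derive closed(x).
Round 3 — (7), derive large(x).
large(x) first appears in round 3.

3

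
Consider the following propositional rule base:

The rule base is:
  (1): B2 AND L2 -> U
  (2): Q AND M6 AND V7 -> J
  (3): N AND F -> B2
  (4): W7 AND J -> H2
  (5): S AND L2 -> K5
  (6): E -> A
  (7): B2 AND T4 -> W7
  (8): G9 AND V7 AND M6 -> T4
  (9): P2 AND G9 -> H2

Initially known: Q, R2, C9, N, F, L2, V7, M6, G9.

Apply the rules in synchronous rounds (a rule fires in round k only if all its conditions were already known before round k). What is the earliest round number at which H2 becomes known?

3

[1] (2) [Q AND M6 AND V7 -> J]; (3) [N AND F -> B2]; (8) [G9 AND V7 AND M6 -> T4]. ⇒ new: J, B2, T4.
[2] (1) [B2 AND L2 -> U]; (7) [B2 AND T4 -> W7]. ⇒ new: U, W7.
[3] (4) [W7 AND J -> H2]. ⇒ new: H2.
H2 first appears in round 3.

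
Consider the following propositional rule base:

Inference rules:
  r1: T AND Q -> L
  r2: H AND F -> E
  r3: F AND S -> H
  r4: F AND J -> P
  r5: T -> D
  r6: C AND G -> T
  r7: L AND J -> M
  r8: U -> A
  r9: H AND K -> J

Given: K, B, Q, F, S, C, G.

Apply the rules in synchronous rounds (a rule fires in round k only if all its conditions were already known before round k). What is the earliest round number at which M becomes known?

3

Round 1 — r3, r6, derive H, T.
Round 2 — r1, r2, r5, r9, derive L, E, D, J.
Round 3 — r4, r7, derive P, M.
M first appears in round 3.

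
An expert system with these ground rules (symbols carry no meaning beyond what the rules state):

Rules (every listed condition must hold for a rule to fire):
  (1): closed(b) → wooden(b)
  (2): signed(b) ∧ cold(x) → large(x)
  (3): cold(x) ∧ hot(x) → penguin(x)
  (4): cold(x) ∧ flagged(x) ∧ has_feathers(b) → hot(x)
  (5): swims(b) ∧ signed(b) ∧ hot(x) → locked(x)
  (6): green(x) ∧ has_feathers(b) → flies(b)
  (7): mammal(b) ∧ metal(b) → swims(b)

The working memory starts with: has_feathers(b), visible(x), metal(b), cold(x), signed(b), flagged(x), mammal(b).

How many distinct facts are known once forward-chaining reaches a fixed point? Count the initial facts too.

12

[1] (2) [signed(b) ∧ cold(x) → large(x)]; (4) [cold(x) ∧ flagged(x) ∧ has_feathers(b) → hot(x)]; (7) [mammal(b) ∧ metal(b) → swims(b)]. ⇒ new: large(x), hot(x), swims(b).
[2] (3) [cold(x) ∧ hot(x) → penguin(x)]; (5) [swims(b) ∧ signed(b) ∧ hot(x) → locked(x)]. ⇒ new: penguin(x), locked(x).
Closure: {cold(x), flagged(x), has_feathers(b), hot(x), large(x), locked(x), mammal(b), metal(b), penguin(x), signed(b), swims(b), visible(x)} — 12 facts.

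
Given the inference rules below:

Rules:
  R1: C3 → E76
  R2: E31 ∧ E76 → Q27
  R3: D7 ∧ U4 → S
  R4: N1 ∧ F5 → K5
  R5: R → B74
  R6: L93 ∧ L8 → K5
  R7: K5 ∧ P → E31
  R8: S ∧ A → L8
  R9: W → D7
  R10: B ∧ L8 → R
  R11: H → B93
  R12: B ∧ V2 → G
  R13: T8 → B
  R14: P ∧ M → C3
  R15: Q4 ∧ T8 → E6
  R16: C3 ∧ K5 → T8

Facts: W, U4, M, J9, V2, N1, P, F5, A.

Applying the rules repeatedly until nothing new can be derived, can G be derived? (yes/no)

Round 1 — R4, R9, R14, derive K5, D7, C3.
Round 2 — R1, R3, R7, R16, derive E76, S, E31, T8.
Round 3 — R2, R8, R13, derive Q27, L8, B.
Round 4 — R10, R12, derive R, G.
Round 5 — R5, derive B74.
G appears in round 4, so it is derivable.

yes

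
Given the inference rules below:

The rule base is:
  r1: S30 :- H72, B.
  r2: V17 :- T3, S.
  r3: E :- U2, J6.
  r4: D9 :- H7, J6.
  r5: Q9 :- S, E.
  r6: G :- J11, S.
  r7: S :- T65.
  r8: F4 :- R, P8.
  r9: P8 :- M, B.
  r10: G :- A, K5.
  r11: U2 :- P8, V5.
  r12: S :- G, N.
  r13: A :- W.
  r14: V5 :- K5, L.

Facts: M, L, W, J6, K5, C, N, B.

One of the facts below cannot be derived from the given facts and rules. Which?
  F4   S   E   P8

Round 1 — r9, r13, r14, derive P8, A, V5.
Round 2 — r10, r11, derive G, U2.
Round 3 — r3, r12, derive E, S.
Round 4 — r5, derive Q9.
Derived: S (round 3), E (round 3), P8 (round 1). F4 never appears in any round.

F4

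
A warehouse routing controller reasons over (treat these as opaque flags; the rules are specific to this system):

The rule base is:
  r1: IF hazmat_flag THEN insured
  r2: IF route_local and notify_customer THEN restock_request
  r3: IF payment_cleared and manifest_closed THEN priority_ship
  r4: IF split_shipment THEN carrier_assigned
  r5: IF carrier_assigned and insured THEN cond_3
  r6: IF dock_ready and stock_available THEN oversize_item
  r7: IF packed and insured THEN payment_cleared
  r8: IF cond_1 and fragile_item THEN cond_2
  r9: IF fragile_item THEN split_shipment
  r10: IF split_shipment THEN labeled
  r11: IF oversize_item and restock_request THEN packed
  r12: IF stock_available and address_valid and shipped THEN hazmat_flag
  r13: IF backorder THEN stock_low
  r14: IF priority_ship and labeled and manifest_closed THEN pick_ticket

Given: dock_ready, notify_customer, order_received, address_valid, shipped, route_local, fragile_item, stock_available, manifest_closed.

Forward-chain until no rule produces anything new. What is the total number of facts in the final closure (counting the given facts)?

Round 1 — r2, r6, r9, r12, derive restock_request, oversize_item, split_shipment, hazmat_flag.
Round 2 — r1, r4, r10, r11, derive insured, carrier_assigned, labeled, packed.
Round 3 — r5, r7, derive cond_3, payment_cleared.
Round 4 — r3, derive priority_ship.
Round 5 — r14, derive pick_ticket.
Closure: {address_valid, carrier_assigned, cond_3, dock_ready, fragile_item, hazmat_flag, insured, labeled, manifest_closed, notify_customer, order_received, oversize_item, packed, payment_cleared, pick_ticket, priority_ship, restock_request, route_local, shipped, split_shipment, stock_available} — 21 facts.

21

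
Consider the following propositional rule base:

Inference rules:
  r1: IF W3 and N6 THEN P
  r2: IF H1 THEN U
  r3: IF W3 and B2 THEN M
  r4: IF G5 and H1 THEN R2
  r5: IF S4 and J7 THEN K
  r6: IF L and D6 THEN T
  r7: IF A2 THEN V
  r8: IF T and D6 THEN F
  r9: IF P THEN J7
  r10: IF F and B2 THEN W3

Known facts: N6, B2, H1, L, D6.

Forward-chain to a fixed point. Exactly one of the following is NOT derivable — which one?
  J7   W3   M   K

K

Round 1 fires r2, r6, giving U, T.
Round 2 fires r8, giving F.
Round 3 fires r10, giving W3.
Round 4 fires r1, r3, giving P, M.
Round 5 fires r9, giving J7.
Derived: J7 (round 5), M (round 4), W3 (round 3). K never appears in any round.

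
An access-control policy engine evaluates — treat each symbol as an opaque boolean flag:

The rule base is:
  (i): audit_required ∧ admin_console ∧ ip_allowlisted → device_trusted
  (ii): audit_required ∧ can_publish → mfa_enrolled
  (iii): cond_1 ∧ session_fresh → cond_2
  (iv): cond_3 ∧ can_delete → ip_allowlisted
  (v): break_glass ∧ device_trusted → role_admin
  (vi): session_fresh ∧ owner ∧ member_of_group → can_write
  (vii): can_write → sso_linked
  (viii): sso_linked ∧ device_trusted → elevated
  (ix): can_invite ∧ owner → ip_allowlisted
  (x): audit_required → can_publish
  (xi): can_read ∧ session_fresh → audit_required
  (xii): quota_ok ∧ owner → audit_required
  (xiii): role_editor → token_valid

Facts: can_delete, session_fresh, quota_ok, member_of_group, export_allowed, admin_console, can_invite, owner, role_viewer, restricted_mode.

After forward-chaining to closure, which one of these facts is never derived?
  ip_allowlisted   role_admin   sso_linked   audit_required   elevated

role_admin

[1] (vi) [session_fresh ∧ owner ∧ member_of_group → can_write]; (ix) [can_invite ∧ owner → ip_allowlisted]; (xii) [quota_ok ∧ owner → audit_required]. ⇒ new: can_write, ip_allowlisted, audit_required.
[2] (i) [audit_required ∧ admin_console ∧ ip_allowlisted → device_trusted]; (vii) [can_write → sso_linked]; (x) [audit_required → can_publish]. ⇒ new: device_trusted, sso_linked, can_publish.
[3] (ii) [audit_required ∧ can_publish → mfa_enrolled]; (viii) [sso_linked ∧ device_trusted → elevated]. ⇒ new: mfa_enrolled, elevated.
Derived: audit_required (round 1), sso_linked (round 2), elevated (round 3), ip_allowlisted (round 1). role_admin never appears in any round.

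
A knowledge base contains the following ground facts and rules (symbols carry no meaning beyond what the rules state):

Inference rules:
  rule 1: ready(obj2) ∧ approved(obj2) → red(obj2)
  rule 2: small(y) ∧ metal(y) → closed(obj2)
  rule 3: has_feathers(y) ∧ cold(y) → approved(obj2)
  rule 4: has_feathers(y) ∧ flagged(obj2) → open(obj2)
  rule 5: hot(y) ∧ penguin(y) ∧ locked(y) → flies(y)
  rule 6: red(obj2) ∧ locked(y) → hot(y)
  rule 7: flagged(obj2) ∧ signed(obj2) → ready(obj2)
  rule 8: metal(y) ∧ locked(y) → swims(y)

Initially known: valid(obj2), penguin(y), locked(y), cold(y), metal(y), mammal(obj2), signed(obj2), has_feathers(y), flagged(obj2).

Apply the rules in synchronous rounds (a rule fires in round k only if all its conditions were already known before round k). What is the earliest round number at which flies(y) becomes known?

4

Round 1 fires rule 3, rule 4, rule 7, rule 8, giving approved(obj2), open(obj2), ready(obj2), swims(y).
Round 2 fires rule 1, giving red(obj2).
Round 3 fires rule 6, giving hot(y).
Round 4 fires rule 5, giving flies(y).
flies(y) first appears in round 4.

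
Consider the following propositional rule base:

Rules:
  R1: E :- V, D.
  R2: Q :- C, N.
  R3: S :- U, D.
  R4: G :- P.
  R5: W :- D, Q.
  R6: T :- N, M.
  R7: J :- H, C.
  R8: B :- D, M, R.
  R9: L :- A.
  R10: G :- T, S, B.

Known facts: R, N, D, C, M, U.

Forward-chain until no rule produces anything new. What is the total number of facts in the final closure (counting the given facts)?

Round 1: R2 [Q :- C, N.]; R3 [S :- U, D.]; R6 [T :- N, M.]; R8 [B :- D, M, R.]. New: Q, S, T, B.
Round 2: R5 [W :- D, Q.]; R10 [G :- T, S, B.]. New: W, G.
Closure: {B, C, D, G, M, N, Q, R, S, T, U, W} — 12 facts.

12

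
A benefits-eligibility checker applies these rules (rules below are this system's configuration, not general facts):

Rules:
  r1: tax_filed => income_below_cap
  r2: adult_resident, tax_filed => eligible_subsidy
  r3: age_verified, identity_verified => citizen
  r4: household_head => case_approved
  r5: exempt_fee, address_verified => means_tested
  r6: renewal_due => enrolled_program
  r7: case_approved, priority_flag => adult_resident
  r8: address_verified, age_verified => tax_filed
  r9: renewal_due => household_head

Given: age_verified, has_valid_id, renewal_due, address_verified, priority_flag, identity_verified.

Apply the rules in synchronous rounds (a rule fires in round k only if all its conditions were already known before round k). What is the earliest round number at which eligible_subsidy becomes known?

4

Round 1: r3 [age_verified, identity_verified => citizen]; r6 [renewal_due => enrolled_program]; r8 [address_verified, age_verified => tax_filed]; r9 [renewal_due => household_head]. Adds citizen, enrolled_program, tax_filed, household_head.
Round 2: r1 [tax_filed => income_below_cap]; r4 [household_head => case_approved]. Adds income_below_cap, case_approved.
Round 3: r7 [case_approved, priority_flag => adult_resident]. Adds adult_resident.
Round 4: r2 [adult_resident, tax_filed => eligible_subsidy]. Adds eligible_subsidy.
eligible_subsidy first appears in round 4.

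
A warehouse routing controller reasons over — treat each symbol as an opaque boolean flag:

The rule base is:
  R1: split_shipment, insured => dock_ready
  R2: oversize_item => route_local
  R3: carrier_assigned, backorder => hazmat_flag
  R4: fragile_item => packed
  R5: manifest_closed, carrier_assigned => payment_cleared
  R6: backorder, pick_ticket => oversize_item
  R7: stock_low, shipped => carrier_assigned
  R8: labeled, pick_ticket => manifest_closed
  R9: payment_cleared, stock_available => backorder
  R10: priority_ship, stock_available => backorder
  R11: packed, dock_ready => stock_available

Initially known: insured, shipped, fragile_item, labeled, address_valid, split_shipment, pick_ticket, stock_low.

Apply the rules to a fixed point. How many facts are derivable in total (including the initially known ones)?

Round 1 — R1, R4, R7, R8, derive dock_ready, packed, carrier_assigned, manifest_closed.
Round 2 — R5, R11, derive payment_cleared, stock_available.
Round 3 — R9, derive backorder.
Round 4 — R3, R6, derive hazmat_flag, oversize_item.
Round 5 — R2, derive route_local.
Closure: {address_valid, backorder, carrier_assigned, dock_ready, fragile_item, hazmat_flag, insured, labeled, manifest_closed, oversize_item, packed, payment_cleared, pick_ticket, route_local, shipped, split_shipment, stock_available, stock_low} — 18 facts.

18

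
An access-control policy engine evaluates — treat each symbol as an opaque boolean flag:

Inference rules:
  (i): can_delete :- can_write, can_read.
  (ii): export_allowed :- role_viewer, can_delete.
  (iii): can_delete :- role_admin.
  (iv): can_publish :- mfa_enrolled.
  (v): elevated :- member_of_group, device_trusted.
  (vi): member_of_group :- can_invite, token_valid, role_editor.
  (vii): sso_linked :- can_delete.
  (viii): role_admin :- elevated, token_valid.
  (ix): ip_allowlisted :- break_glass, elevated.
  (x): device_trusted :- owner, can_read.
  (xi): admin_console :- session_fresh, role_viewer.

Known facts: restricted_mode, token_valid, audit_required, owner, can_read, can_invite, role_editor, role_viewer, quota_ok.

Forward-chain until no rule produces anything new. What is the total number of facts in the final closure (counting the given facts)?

[1] (vi) [member_of_group :- can_invite, token_valid, role_editor.]; (x) [device_trusted :- owner, can_read.]. ⇒ new: member_of_group, device_trusted.
[2] (v) [elevated :- member_of_group, device_trusted.]. ⇒ new: elevated.
[3] (viii) [role_admin :- elevated, token_valid.]. ⇒ new: role_admin.
[4] (iii) [can_delete :- role_admin.]. ⇒ new: can_delete.
[5] (ii) [export_allowed :- role_viewer, can_delete.]; (vii) [sso_linked :- can_delete.]. ⇒ new: export_allowed, sso_linked.
Closure: {audit_required, can_delete, can_invite, can_read, device_trusted, elevated, export_allowed, member_of_group, owner, quota_ok, restricted_mode, role_admin, role_editor, role_viewer, sso_linked, token_valid} — 16 facts.

16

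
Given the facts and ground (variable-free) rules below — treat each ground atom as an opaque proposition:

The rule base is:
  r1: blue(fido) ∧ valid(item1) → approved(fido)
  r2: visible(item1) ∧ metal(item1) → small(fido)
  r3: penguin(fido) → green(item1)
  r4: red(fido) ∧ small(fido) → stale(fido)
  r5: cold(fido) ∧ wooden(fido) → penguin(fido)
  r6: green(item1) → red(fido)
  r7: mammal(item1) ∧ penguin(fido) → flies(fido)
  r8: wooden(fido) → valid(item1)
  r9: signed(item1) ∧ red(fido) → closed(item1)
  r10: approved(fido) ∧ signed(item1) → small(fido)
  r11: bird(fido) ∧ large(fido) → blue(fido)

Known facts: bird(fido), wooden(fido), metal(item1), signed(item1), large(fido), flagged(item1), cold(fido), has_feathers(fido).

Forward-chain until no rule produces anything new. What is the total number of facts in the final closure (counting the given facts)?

[1] r5 [cold(fido) ∧ wooden(fido) → penguin(fido)]; r8 [wooden(fido) → valid(item1)]; r11 [bird(fido) ∧ large(fido) → blue(fido)]. ⇒ new: penguin(fido), valid(item1), blue(fido).
[2] r1 [blue(fido) ∧ valid(item1) → approved(fido)]; r3 [penguin(fido) → green(item1)]. ⇒ new: approved(fido), green(item1).
[3] r6 [green(item1) → red(fido)]; r10 [approved(fido) ∧ signed(item1) → small(fido)]. ⇒ new: red(fido), small(fido).
[4] r4 [red(fido) ∧ small(fido) → stale(fido)]; r9 [signed(item1) ∧ red(fido) → closed(item1)]. ⇒ new: stale(fido), closed(item1).
Closure: {approved(fido), bird(fido), blue(fido), closed(item1), cold(fido), flagged(item1), green(item1), has_feathers(fido), large(fido), metal(item1), penguin(fido), red(fido), signed(item1), small(fido), stale(fido), valid(item1), wooden(fido)} — 17 facts.

17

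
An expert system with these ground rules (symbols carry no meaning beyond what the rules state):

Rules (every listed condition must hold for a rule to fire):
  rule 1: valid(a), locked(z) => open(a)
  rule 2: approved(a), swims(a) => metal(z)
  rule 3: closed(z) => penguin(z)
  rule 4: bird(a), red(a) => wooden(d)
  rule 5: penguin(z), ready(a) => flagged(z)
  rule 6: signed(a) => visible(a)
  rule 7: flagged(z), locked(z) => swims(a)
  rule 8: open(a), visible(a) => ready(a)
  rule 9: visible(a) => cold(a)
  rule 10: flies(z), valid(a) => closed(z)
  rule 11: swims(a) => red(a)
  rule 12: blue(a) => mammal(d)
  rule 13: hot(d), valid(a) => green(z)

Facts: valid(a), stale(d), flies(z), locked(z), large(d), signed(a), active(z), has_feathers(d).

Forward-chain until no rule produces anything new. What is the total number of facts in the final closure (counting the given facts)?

[1] rule 1 [valid(a), locked(z) => open(a)]; rule 6 [signed(a) => visible(a)]; rule 10 [flies(z), valid(a) => closed(z)]. ⇒ new: open(a), visible(a), closed(z).
[2] rule 3 [closed(z) => penguin(z)]; rule 8 [open(a), visible(a) => ready(a)]; rule 9 [visible(a) => cold(a)]. ⇒ new: penguin(z), ready(a), cold(a).
[3] rule 5 [penguin(z), ready(a) => flagged(z)]. ⇒ new: flagged(z).
[4] rule 7 [flagged(z), locked(z) => swims(a)]. ⇒ new: swims(a).
[5] rule 11 [swims(a) => red(a)]. ⇒ new: red(a).
Closure: {active(z), closed(z), cold(a), flagged(z), flies(z), has_feathers(d), large(d), locked(z), open(a), penguin(z), ready(a), red(a), signed(a), stale(d), swims(a), valid(a), visible(a)} — 17 facts.

17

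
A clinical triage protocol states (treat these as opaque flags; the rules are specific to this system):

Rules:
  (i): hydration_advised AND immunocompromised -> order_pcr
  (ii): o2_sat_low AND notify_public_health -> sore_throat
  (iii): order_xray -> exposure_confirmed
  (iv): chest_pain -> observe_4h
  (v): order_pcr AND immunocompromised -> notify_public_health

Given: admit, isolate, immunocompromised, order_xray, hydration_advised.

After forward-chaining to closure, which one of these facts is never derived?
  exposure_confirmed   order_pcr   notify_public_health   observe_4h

observe_4h

Round 1 — (i), (iii), derive order_pcr, exposure_confirmed.
Round 2 — (v), derive notify_public_health.
Derived: exposure_confirmed (round 1), order_pcr (round 1), notify_public_health (round 2). observe_4h never appears in any round.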